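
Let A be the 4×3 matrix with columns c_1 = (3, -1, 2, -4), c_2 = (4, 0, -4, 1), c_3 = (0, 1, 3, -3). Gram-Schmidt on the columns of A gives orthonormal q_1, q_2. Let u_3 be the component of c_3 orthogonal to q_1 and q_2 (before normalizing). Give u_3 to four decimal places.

u_3 = (0.1182, 1.5667, 0.0485, -0.2788)

c_1 = (3, -1, 2, -4); ‖c_1‖ = 5.4772, so q_1 = (0.5477, -0.1826, 0.3651, -0.7303).
q_1·c_2 = 0.5477·4 + (-0.1826)·0 + 0.3651·(-4) + (-0.7303)·1 = 0.0000.
u_2 = c_2 + 0.0000·q_1 = (4.0000, 0.0000, -4.0000, 1.0000).
‖u_2‖ = 5.7446, so q_2 = (0.6963, 0.0000, -0.6963, 0.1741).
q_1·c_3 = 0.5477·0 + (-0.1826)·1 + 0.3651·3 + (-0.7303)·(-3) = 3.1038; q_2·c_3 = 0.6963·0 + 0.0000·1 + (-0.6963)·3 + 0.1741·(-3) = -2.6112.
u_3 = c_3 − 3.1038·q_1 + 2.6112·q_2 = (0.1182, 1.5667, 0.0485, -0.2788).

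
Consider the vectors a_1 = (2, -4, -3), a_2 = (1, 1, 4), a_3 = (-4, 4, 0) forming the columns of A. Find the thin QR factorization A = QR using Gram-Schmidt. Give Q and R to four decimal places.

Q = [[0.3714, 0.5862, -0.7200], [-0.7428, -0.2777, -0.6092], [-0.5571, 0.7611, 0.3323]], R = [[5.3852, -2.5997, -4.4567], [0.0000, 3.3528, -3.4557], [0.0000, 0.0000, 0.4431]]

q_1 = a_1/‖a_1‖ = (2, -4, -3)/5.3852 = (0.3714, -0.7428, -0.5571).
r_{12} = q_1·a_2 = -2.5997.
u_2 = a_2 + 2.5997·q_1 = (1.9655, -0.9310, 2.5517).
‖u_2‖ = 3.3528, so q_2 = (0.5862, -0.2777, 0.7611).
r_{13} = q_1·a_3 = -4.4567; r_{23} = q_2·a_3 = -3.4557.
u_3 = a_3 + 4.4567·q_1 + 3.4557·q_2 = (-0.3190, -0.2699, 0.1472).
‖u_3‖ = 0.4431, so q_3 = (-0.7200, -0.6092, 0.3323).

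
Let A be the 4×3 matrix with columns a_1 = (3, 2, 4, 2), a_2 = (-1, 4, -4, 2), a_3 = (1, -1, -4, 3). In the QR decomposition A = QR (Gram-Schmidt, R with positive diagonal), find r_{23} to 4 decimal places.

a_1 = (3, 2, 4, 2); ‖a_1‖ = 5.7446, so e_1 = (0.5222, 0.3482, 0.6963, 0.3482).
e_1·a_2 = 0.5222·(-1) + 0.3482·4 + 0.6963·(-4) + 0.3482·2 = -1.2185.
u_2 = a_2 + 1.2185·e_1 = (-0.3636, 4.4242, -3.1515, 2.4242).
‖u_2‖ = 5.9595, so e_2 = (-0.0610, 0.7424, -0.5288, 0.4068).
r_{23} = e_2·a_3 = 2.5323.

r_{23} = 2.5323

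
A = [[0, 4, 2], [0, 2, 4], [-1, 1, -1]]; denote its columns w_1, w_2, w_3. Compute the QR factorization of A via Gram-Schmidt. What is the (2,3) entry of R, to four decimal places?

r_{23} = 3.5777

w_1 = (0, 0, -1); ‖w_1‖ = 1.0000, so e_1 = (0.0000, 0.0000, -1.0000).
e_1·w_2 = 0.0000·4 + 0.0000·2 + (-1.0000)·1 = -1.0000.
u_2 = w_2 + 1.0000·e_1 = (4.0000, 2.0000, 0.0000).
‖u_2‖ = 4.4721, so e_2 = (0.8944, 0.4472, 0.0000).
r_{23} = e_2·w_3 = 3.5777.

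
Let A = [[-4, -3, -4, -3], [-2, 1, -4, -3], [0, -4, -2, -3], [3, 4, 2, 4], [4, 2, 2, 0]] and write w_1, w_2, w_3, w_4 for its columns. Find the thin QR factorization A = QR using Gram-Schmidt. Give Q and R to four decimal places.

e_1 = w_1/‖w_1‖ = (-4, -2, 0, 3, 4)/6.7082 = (-0.5963, -0.2981, 0.0000, 0.4472, 0.5963).
r_{12} = e_1·w_2 = 4.4721.
u_2 = w_2 − 4.4721·e_1 = (-0.3333, 2.3333, -4.0000, 2.0000, -0.6667).
‖u_2‖ = 5.0990, so e_2 = (-0.0654, 0.4576, -0.7845, 0.3922, -0.1307).
r_{13} = e_1·w_3 = 5.6647; r_{23} = e_2·w_3 = 0.5230.
u_3 = w_3 − 5.6647·e_1 − 0.5230·e_2 = (-0.5880, -2.5504, -1.5897, -0.7385, -1.3094).
‖u_3‖ = 3.4114, so e_3 = (-0.1724, -0.7476, -0.4660, -0.2165, -0.3838).
r_{14} = e_1·w_4 = 4.4721; r_{24} = e_2·w_4 = 2.7456; r_{34} = e_3·w_4 = 3.2921.
u_4 = w_4 − 4.4721·e_1 − 2.7456·e_2 − 3.2921·e_3 = (0.4136, -0.4618, 0.6880, 1.6357, -1.0441).
‖u_4‖ = 2.1502, so e_4 = (0.1924, -0.2148, 0.3200, 0.7607, -0.4856).

Q = [[-0.5963, -0.0654, -0.1724, 0.1924], [-0.2981, 0.4576, -0.7476, -0.2148], [0.0000, -0.7845, -0.4660, 0.3200], [0.4472, 0.3922, -0.2165, 0.7607], [0.5963, -0.1307, -0.3838, -0.4856]], R = [[6.7082, 4.4721, 5.6647, 4.4721], [0.0000, 5.0990, 0.5230, 2.7456], [0.0000, 0.0000, 3.4114, 3.2921], [0.0000, 0.0000, 0.0000, 2.1502]]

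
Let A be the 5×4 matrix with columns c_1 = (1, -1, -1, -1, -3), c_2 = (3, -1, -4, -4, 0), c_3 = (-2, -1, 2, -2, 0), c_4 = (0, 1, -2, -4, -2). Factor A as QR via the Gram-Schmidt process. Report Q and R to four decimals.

c_1 = (1, -1, -1, -1, -3); ‖c_1‖ = 3.6056, so e_1 = (0.2774, -0.2774, -0.2774, -0.2774, -0.8321).
e_1·c_2 = 0.2774·3 + (-0.2774)·(-1) + (-0.2774)·(-4) + (-0.2774)·(-4) + (-0.8321)·0 = 3.3282.
u_2 = c_2 − 3.3282·e_1 = (2.0769, -0.0769, -3.0769, -3.0769, 2.7692).
‖u_2‖ = 5.5609, so e_2 = (0.3735, -0.0138, -0.5533, -0.5533, 0.4980).
e_1·c_3 = 0.2774·(-2) + (-0.2774)·(-1) + (-0.2774)·2 + (-0.2774)·(-2) + (-0.8321)·0 = -0.2774; e_2·c_3 = 0.3735·(-2) + (-0.0138)·(-1) + (-0.5533)·2 + (-0.5533)·(-2) + 0.4980·0 = -0.7331.
u_3 = c_3 + 0.2774·e_1 + 0.7331·e_2 = (-1.6493, -1.0871, 1.5174, -2.4826, 0.1343).
‖u_3‖ = 3.5193, so e_3 = (-0.4686, -0.3089, 0.4312, -0.7054, 0.0382).
e_1·c_4 = 0.2774·0 + (-0.2774)·1 + (-0.2774)·(-2) + (-0.2774)·(-4) + (-0.8321)·(-2) = 3.0509; e_2·c_4 = 0.3735·0 + (-0.0138)·1 + (-0.5533)·(-2) + (-0.5533)·(-4) + 0.4980·(-2) = 2.3101; e_3·c_4 = (-0.4686)·0 + (-0.3089)·1 + 0.4312·(-2) + (-0.7054)·(-4) + 0.0382·(-2) = 1.5741.
u_4 = c_4 − 3.0509·e_1 − 2.3101·e_2 − 1.5741·e_3 = (-0.9713, 2.3643, -0.5543, -0.7652, -0.6720).
‖u_4‖ = 2.8068, so e_4 = (-0.3461, 0.8424, -0.1975, -0.2726, -0.2394).

Q = [[0.2774, 0.3735, -0.4686, -0.3461], [-0.2774, -0.0138, -0.3089, 0.8424], [-0.2774, -0.5533, 0.4312, -0.1975], [-0.2774, -0.5533, -0.7054, -0.2726], [-0.8321, 0.4980, 0.0382, -0.2394]], R = [[3.6056, 3.3282, -0.2774, 3.0509], [0.0000, 5.5609, -0.7331, 2.3101], [0.0000, 0.0000, 3.5193, 1.5741], [0.0000, 0.0000, 0.0000, 2.8068]]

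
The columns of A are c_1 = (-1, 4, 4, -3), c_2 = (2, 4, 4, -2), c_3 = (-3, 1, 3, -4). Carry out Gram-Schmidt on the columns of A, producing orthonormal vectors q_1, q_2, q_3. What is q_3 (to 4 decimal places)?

q_3 = (0.2062, -0.7011, 0.2887, -0.6186)

q_1 = c_1/‖c_1‖ = (-1, 4, 4, -3)/6.4807 = (-0.1543, 0.6172, 0.6172, -0.4629).
r_{12} = q_1·c_2 = 5.5549.
u_2 = c_2 − 5.5549·q_1 = (2.8571, 0.5714, 0.5714, 0.5714).
‖u_2‖ = 3.0237, so q_2 = (0.9449, 0.1890, 0.1890, 0.1890).
r_{13} = q_1·c_3 = 4.7834; r_{23} = q_2·c_3 = -2.8347.
u_3 = c_3 − 4.7834·q_1 + 2.8347·q_2 = (0.4167, -1.4167, 0.5833, -1.2500).
‖u_3‖ = 2.0207, so q_3 = (0.2062, -0.7011, 0.2887, -0.6186).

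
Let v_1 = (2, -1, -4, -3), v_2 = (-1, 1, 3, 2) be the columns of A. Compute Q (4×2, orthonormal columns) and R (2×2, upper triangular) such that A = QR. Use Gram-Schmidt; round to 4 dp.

v_1 = (2, -1, -4, -3); ‖v_1‖ = 5.4772, so q_1 = (0.3651, -0.1826, -0.7303, -0.5477).
q_1·v_2 = 0.3651·(-1) + (-0.1826)·1 + (-0.7303)·3 + (-0.5477)·2 = -3.8341.
u_2 = v_2 + 3.8341·q_1 = (0.4000, 0.3000, 0.2000, -0.1000).
‖u_2‖ = 0.5477, so q_2 = (0.7303, 0.5477, 0.3651, -0.1826).

Q = [[0.3651, 0.7303], [-0.1826, 0.5477], [-0.7303, 0.3651], [-0.5477, -0.1826]], R = [[5.4772, -3.8341], [0.0000, 0.5477]]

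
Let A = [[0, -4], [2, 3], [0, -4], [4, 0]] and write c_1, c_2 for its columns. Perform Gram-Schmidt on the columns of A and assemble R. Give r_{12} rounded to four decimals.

r_{12} = 1.3416

c_1 = (0, 2, 0, 4); ‖c_1‖ = 4.4721, so e_1 = (0.0000, 0.4472, 0.0000, 0.8944).
r_{12} = e_1·c_2 = 1.3416.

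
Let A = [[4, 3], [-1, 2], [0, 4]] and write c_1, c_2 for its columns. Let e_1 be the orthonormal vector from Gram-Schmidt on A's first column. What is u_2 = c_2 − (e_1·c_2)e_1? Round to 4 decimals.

u_2 = (0.6471, 2.5882, 4.0000)

c_1 = (4, -1, 0); ‖c_1‖ = 4.1231, so e_1 = (0.9701, -0.2425, 0.0000).
e_1·c_2 = 0.9701·3 + (-0.2425)·2 + 0.0000·4 = 2.4254.
u_2 = c_2 − 2.4254·e_1 = (0.6471, 2.5882, 4.0000).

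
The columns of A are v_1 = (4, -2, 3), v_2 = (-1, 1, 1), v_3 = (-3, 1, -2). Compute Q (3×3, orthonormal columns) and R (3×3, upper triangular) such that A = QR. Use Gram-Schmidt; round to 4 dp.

Q = [[0.7428, -0.3574, -0.5661], [-0.3714, 0.4836, -0.7926], [0.5571, 0.7990, 0.2265]], R = [[5.3852, -0.5571, -3.7139], [0.0000, 1.6400, -0.0421], [0.0000, 0.0000, 0.4529]]

v_1 = (4, -2, 3); ‖v_1‖ = 5.3852, so e_1 = (0.7428, -0.3714, 0.5571).
e_1·v_2 = 0.7428·(-1) + (-0.3714)·1 + 0.5571·1 = -0.5571.
u_2 = v_2 + 0.5571·e_1 = (-0.5862, 0.7931, 1.3103).
‖u_2‖ = 1.6400, so e_2 = (-0.3574, 0.4836, 0.7990).
e_1·v_3 = 0.7428·(-3) + (-0.3714)·1 + 0.5571·(-2) = -3.7139; e_2·v_3 = (-0.3574)·(-3) + 0.4836·1 + 0.7990·(-2) = -0.0421.
u_3 = v_3 + 3.7139·e_1 + 0.0421·e_2 = (-0.2564, -0.3590, 0.1026).
‖u_3‖ = 0.4529, so e_3 = (-0.5661, -0.7926, 0.2265).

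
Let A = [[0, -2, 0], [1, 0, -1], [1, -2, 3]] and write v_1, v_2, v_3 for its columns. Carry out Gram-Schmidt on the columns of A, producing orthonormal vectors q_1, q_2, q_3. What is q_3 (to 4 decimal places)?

q_3 = (-0.5774, -0.5774, 0.5774)

v_1 = (0, 1, 1); ‖v_1‖ = 1.4142, so q_1 = (0.0000, 0.7071, 0.7071).
q_1·v_2 = 0.0000·(-2) + 0.7071·0 + 0.7071·(-2) = -1.4142.
u_2 = v_2 + 1.4142·q_1 = (-2.0000, 1.0000, -1.0000).
‖u_2‖ = 2.4495, so q_2 = (-0.8165, 0.4082, -0.4082).
q_1·v_3 = 0.0000·0 + 0.7071·(-1) + 0.7071·3 = 1.4142; q_2·v_3 = (-0.8165)·0 + 0.4082·(-1) + (-0.4082)·3 = -1.6330.
u_3 = v_3 − 1.4142·q_1 + 1.6330·q_2 = (-1.3333, -1.3333, 1.3333).
‖u_3‖ = 2.3094, so q_3 = (-0.5774, -0.5774, 0.5774).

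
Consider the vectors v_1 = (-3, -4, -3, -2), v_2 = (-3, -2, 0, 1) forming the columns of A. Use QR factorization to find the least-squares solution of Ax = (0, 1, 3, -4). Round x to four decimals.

x = (0.0651, -0.4984)

v_1 = (-3, -4, -3, -2); ‖v_1‖ = 6.1644, so q_1 = (-0.4867, -0.6489, -0.4867, -0.3244).
q_1·v_2 = (-0.4867)·(-3) + (-0.6489)·(-2) + (-0.4867)·0 + (-0.3244)·1 = 2.4333.
u_2 = v_2 − 2.4333·q_1 = (-1.8158, -0.4211, 1.1842, 1.7895).
‖u_2‖ = 2.8423, so q_2 = (-0.6388, -0.1481, 0.4166, 0.6296).
Qᵀb = (-0.8111, -1.4165).
Back-substitute: x_2 = -1.4165/2.8423 = -0.4984.
x_1 = (-0.8111 − 2.4333·(-0.4984))/6.1644 = 0.0651.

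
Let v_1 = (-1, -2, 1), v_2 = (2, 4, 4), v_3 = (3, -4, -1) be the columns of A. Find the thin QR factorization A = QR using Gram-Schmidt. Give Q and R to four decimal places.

e_1 = v_1/‖v_1‖ = (-1, -2, 1)/2.4495 = (-0.4082, -0.8165, 0.4082).
r_{12} = e_1·v_2 = -2.4495.
u_2 = v_2 + 2.4495·e_1 = (1.0000, 2.0000, 5.0000).
‖u_2‖ = 5.4772, so e_2 = (0.1826, 0.3651, 0.9129).
r_{13} = e_1·v_3 = 1.6330; r_{23} = e_2·v_3 = -1.8257.
u_3 = v_3 − 1.6330·e_1 + 1.8257·e_2 = (4.0000, -2.0000, 0.0000).
‖u_3‖ = 4.4721, so e_3 = (0.8944, -0.4472, 0.0000).

Q = [[-0.4082, 0.1826, 0.8944], [-0.8165, 0.3651, -0.4472], [0.4082, 0.9129, 0.0000]], R = [[2.4495, -2.4495, 1.6330], [0.0000, 5.4772, -1.8257], [0.0000, 0.0000, 4.4721]]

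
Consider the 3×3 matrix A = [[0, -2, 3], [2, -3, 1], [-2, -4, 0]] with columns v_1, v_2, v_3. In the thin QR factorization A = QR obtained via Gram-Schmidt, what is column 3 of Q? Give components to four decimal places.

e_3 = (0.9272, -0.2649, -0.2649)

e_1 = v_1/‖v_1‖ = (0, 2, -2)/2.8284 = (0.0000, 0.7071, -0.7071).
r_{12} = e_1·v_2 = 0.7071.
u_2 = v_2 − 0.7071·e_1 = (-2.0000, -3.5000, -3.5000).
‖u_2‖ = 5.3385, so e_2 = (-0.3746, -0.6556, -0.6556).
r_{13} = e_1·v_3 = 0.7071; r_{23} = e_2·v_3 = -1.7795.
u_3 = v_3 − 0.7071·e_1 + 1.7795·e_2 = (2.3333, -0.6667, -0.6667).
‖u_3‖ = 2.5166, so e_3 = (0.9272, -0.2649, -0.2649).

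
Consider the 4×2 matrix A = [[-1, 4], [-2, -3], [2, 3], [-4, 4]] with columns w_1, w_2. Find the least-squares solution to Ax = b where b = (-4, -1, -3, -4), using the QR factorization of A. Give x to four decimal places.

w_1 = (-1, -2, 2, -4); ‖w_1‖ = 5.0000, so e_1 = (-0.2000, -0.4000, 0.4000, -0.8000).
e_1·w_2 = (-0.2000)·4 + (-0.4000)·(-3) + 0.4000·3 + (-0.8000)·4 = -1.6000.
u_2 = w_2 + 1.6000·e_1 = (3.6800, -3.6400, 3.6400, 2.7200).
‖u_2‖ = 6.8877, so e_2 = (0.5343, -0.5285, 0.5285, 0.3949).
Qᵀb = (3.2000, -4.7737).
Back-substitute: x_2 = -4.7737/6.8877 = -0.6931.
x_1 = (3.2000 + 1.6000·(-0.6931))/5.0000 = 0.4182.

x = (0.4182, -0.6931)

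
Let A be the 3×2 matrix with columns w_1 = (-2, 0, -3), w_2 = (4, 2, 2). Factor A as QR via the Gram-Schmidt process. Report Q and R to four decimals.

Q = [[-0.5547, 0.6180], [0.0000, 0.6695], [-0.8321, -0.4120]], R = [[3.6056, -3.8829], [0.0000, 2.9872]]

w_1 = (-2, 0, -3); ‖w_1‖ = 3.6056, so e_1 = (-0.5547, 0.0000, -0.8321).
e_1·w_2 = (-0.5547)·4 + 0.0000·2 + (-0.8321)·2 = -3.8829.
u_2 = w_2 + 3.8829·e_1 = (1.8462, 2.0000, -1.2308).
‖u_2‖ = 2.9872, so e_2 = (0.6180, 0.6695, -0.4120).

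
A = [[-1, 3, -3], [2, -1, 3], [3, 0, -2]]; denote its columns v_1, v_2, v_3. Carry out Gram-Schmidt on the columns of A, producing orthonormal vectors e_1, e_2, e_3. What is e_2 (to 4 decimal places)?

v_1 = (-1, 2, 3); ‖v_1‖ = 3.7417, so e_1 = (-0.2673, 0.5345, 0.8018).
e_1·v_2 = (-0.2673)·3 + 0.5345·(-1) + 0.8018·0 = -1.3363.
u_2 = v_2 + 1.3363·e_1 = (2.6429, -0.2857, 1.0714).
‖u_2‖ = 2.8661, so e_2 = (0.9221, -0.0997, 0.3738).

e_2 = (0.9221, -0.0997, 0.3738)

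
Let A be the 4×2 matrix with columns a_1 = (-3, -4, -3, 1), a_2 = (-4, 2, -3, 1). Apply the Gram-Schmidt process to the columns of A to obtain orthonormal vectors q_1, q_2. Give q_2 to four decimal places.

a_1 = (-3, -4, -3, 1); ‖a_1‖ = 5.9161, so q_1 = (-0.5071, -0.6761, -0.5071, 0.1690).
q_1·a_2 = (-0.5071)·(-4) + (-0.6761)·2 + (-0.5071)·(-3) + 0.1690·1 = 2.3664.
u_2 = a_2 − 2.3664·q_1 = (-2.8000, 3.6000, -1.8000, 0.6000).
‖u_2‖ = 4.9396, so q_2 = (-0.5668, 0.7288, -0.3644, 0.1215).

q_2 = (-0.5668, 0.7288, -0.3644, 0.1215)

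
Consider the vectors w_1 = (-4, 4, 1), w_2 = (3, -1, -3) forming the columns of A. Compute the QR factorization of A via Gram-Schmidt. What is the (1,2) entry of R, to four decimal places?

w_1 = (-4, 4, 1); ‖w_1‖ = 5.7446, so q_1 = (-0.6963, 0.6963, 0.1741).
r_{12} = q_1·w_2 = -3.3075.

r_{12} = -3.3075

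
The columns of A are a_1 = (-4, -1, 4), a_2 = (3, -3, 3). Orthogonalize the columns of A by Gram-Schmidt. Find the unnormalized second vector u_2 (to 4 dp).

q_1 = a_1/‖a_1‖ = (-4, -1, 4)/5.7446 = (-0.6963, -0.1741, 0.6963).
r_{12} = q_1·a_2 = 0.5222.
u_2 = a_2 − 0.5222·q_1 = (3.3636, -2.9091, 2.6364).

u_2 = (3.3636, -2.9091, 2.6364)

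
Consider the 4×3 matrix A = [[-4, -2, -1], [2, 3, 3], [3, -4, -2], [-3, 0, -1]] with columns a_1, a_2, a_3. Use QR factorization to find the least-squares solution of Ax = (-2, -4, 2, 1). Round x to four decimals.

q_1 = a_1/‖a_1‖ = (-4, 2, 3, -3)/6.1644 = (-0.6489, 0.3244, 0.4867, -0.4867).
r_{12} = q_1·a_2 = 0.3244.
u_2 = a_2 − 0.3244·q_1 = (-1.7895, 2.8947, -4.1579, 0.1579).
‖u_2‖ = 5.3754, so q_2 = (-0.3329, 0.5385, -0.7735, 0.0294).
r_{13} = q_1·a_3 = 1.1355; r_{23} = q_2·a_3 = 3.4661.
u_3 = a_3 − 1.1355·q_1 − 3.4661·q_2 = (0.8907, 0.7650, 0.1284, -0.5492).
‖u_3‖ = 1.3026, so q_3 = (0.6838, 0.5873, 0.0986, -0.4216).
Qᵀb = (0.4867, -3.0059, -3.9413).
Back-substitute: x_3 = -3.9413/1.3026 = -3.0258.
x_2 = (-3.0059 − 3.4661·(-3.0258))/5.3754 = 1.3918.
x_1 = (0.4867 − 0.3244·1.3918 − 1.1355·(-3.0258))/6.1644 = 0.5631.

x = (0.5631, 1.3918, -3.0258)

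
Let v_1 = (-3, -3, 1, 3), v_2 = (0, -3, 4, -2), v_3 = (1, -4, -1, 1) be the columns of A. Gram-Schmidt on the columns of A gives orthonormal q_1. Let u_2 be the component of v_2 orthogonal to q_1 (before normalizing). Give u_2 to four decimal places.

u_2 = (0.7500, -2.2500, 3.7500, -2.7500)

q_1 = v_1/‖v_1‖ = (-3, -3, 1, 3)/5.2915 = (-0.5669, -0.5669, 0.1890, 0.5669).
r_{12} = q_1·v_2 = 1.3229.
u_2 = v_2 − 1.3229·q_1 = (0.7500, -2.2500, 3.7500, -2.7500).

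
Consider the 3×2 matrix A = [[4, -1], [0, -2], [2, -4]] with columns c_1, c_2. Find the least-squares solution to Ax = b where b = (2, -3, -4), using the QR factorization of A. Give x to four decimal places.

c_1 = (4, 0, 2); ‖c_1‖ = 4.4721, so q_1 = (0.8944, 0.0000, 0.4472).
q_1·c_2 = 0.8944·(-1) + 0.0000·(-2) + 0.4472·(-4) = -2.6833.
u_2 = c_2 + 2.6833·q_1 = (1.4000, -2.0000, -2.8000).
‖u_2‖ = 3.7148, so q_2 = (0.3769, -0.5384, -0.7537).
Qᵀb = (0.0000, 5.3838).
Back-substitute: x_2 = 5.3838/3.7148 = 1.4493.
x_1 = (0.0000 + 2.6833·1.4493)/4.4721 = 0.8696.

x = (0.8696, 1.4493)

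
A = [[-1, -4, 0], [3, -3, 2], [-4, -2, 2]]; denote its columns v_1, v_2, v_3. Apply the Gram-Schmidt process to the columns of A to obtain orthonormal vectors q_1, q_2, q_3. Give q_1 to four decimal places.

q_1 = v_1/‖v_1‖ = (-1, 3, -4)/5.0990 = (-0.1961, 0.5883, -0.7845).

q_1 = (-0.1961, 0.5883, -0.7845)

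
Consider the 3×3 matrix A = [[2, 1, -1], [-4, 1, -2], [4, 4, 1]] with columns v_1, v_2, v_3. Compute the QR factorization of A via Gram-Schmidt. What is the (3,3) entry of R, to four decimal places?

v_1 = (2, -4, 4); ‖v_1‖ = 6.0000, so e_1 = (0.3333, -0.6667, 0.6667).
e_1·v_2 = 0.3333·1 + (-0.6667)·1 + 0.6667·4 = 2.3333.
u_2 = v_2 − 2.3333·e_1 = (0.2222, 2.5556, 2.4444).
‖u_2‖ = 3.5434, so e_2 = (0.0627, 0.7212, 0.6899).
e_1·v_3 = 0.3333·(-1) + (-0.6667)·(-2) + 0.6667·1 = 1.6667; e_2·v_3 = 0.0627·(-1) + 0.7212·(-2) + 0.6899·1 = -0.8153.
u_3 = v_3 − 1.6667·e_1 + 0.8153·e_2 = (-1.5044, -0.3009, 0.4513).
r_{33} = ‖u_3‖ = 1.5992.

r_{33} = 1.5992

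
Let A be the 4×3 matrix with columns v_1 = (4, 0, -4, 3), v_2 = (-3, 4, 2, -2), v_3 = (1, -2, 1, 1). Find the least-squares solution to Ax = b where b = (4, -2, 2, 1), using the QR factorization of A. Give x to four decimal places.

x = (0.4887, 0.6165, 2.3308)

e_1 = v_1/‖v_1‖ = (4, 0, -4, 3)/6.4031 = (0.6247, 0.0000, -0.6247, 0.4685).
r_{12} = e_1·v_2 = -4.0605.
u_2 = v_2 + 4.0605·e_1 = (-0.4634, 4.0000, -0.5366, -0.0976).
‖u_2‖ = 4.0635, so e_2 = (-0.1140, 0.9844, -0.1320, -0.0240).
r_{13} = e_1·v_3 = 0.4685; r_{23} = e_2·v_3 = -2.2388.
u_3 = v_3 − 0.4685·e_1 + 2.2388·e_2 = (0.4520, 0.2038, 0.9970, 0.7267).
‖u_3‖ = 1.3297, so e_3 = (0.3399, 0.1533, 0.7498, 0.5465).
Qᵀb = (1.7179, -2.7130, 3.0993).
Back-substitute: x_3 = 3.0993/1.3297 = 2.3308.
x_2 = (-2.7130 + 2.2388·2.3308)/4.0635 = 0.6165.
x_1 = (1.7179 + 4.0605·0.6165 − 0.4685·2.3308)/6.4031 = 0.4887.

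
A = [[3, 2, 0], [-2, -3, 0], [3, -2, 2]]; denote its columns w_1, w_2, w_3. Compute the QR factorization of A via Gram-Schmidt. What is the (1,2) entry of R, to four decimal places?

r_{12} = 1.2792

w_1 = (3, -2, 3); ‖w_1‖ = 4.6904, so e_1 = (0.6396, -0.4264, 0.6396).
r_{12} = e_1·w_2 = 1.2792.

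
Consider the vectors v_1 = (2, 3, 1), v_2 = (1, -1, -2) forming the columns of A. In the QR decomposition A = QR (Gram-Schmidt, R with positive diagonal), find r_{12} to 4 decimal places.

v_1 = (2, 3, 1); ‖v_1‖ = 3.7417, so e_1 = (0.5345, 0.8018, 0.2673).
r_{12} = e_1·v_2 = -0.8018.

r_{12} = -0.8018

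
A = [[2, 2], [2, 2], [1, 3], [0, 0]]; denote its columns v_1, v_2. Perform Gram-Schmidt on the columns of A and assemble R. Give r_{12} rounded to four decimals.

v_1 = (2, 2, 1, 0); ‖v_1‖ = 3.0000, so e_1 = (0.6667, 0.6667, 0.3333, 0.0000).
r_{12} = e_1·v_2 = 3.6667.

r_{12} = 3.6667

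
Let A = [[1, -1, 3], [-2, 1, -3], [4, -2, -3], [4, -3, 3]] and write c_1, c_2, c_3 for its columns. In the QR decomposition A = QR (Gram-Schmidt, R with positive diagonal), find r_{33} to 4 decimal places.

e_1 = c_1/‖c_1‖ = (1, -2, 4, 4)/6.0828 = (0.1644, -0.3288, 0.6576, 0.6576).
r_{12} = e_1·c_2 = -3.7812.
u_2 = c_2 + 3.7812·e_1 = (-0.3784, -0.2432, 0.4865, -0.5135).
‖u_2‖ = 0.8383, so e_2 = (-0.4514, -0.2902, 0.5803, -0.6126).
r_{13} = e_1·c_3 = 1.4796; r_{23} = e_2·c_3 = -4.0624.
u_3 = c_3 − 1.4796·e_1 + 4.0624·e_2 = (0.9231, -3.6923, -1.6154, -0.4615).
r_{33} = ‖u_3‖ = 4.1603.

r_{33} = 4.1603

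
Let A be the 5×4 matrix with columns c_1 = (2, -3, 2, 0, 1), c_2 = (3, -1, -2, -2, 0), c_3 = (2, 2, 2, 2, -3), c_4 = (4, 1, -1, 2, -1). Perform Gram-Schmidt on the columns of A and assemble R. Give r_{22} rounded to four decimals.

c_1 = (2, -3, 2, 0, 1); ‖c_1‖ = 4.2426, so e_1 = (0.4714, -0.7071, 0.4714, 0.0000, 0.2357).
e_1·c_2 = 0.4714·3 + (-0.7071)·(-1) + 0.4714·(-2) + 0.0000·(-2) + 0.2357·0 = 1.1785.
u_2 = c_2 − 1.1785·e_1 = (2.4444, -0.1667, -2.5556, -2.0000, -0.2778).
r_{22} = ‖u_2‖ = 4.0757.

r_{22} = 4.0757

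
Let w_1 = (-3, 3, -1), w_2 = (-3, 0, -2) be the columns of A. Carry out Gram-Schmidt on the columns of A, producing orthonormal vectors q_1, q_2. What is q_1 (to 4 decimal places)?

q_1 = (-0.6882, 0.6882, -0.2294)

w_1 = (-3, 3, -1); ‖w_1‖ = 4.3589, so q_1 = (-0.6882, 0.6882, -0.2294).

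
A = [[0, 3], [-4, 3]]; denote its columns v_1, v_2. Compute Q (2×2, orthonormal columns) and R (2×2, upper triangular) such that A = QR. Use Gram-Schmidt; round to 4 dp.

Q = [[0.0000, 1.0000], [-1.0000, 0.0000]], R = [[4.0000, -3.0000], [0.0000, 3.0000]]

q_1 = v_1/‖v_1‖ = (0, -4)/4.0000 = (0.0000, -1.0000).
r_{12} = q_1·v_2 = -3.0000.
u_2 = v_2 + 3.0000·q_1 = (3.0000, 0.0000).
‖u_2‖ = 3.0000, so q_2 = (1.0000, 0.0000).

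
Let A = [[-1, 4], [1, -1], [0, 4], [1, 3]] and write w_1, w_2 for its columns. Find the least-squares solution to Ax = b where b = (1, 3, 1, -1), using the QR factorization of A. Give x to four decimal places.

w_1 = (-1, 1, 0, 1); ‖w_1‖ = 1.7321, so e_1 = (-0.5774, 0.5774, 0.0000, 0.5774).
e_1·w_2 = (-0.5774)·4 + 0.5774·(-1) + 0.0000·4 + 0.5774·3 = -1.1547.
u_2 = w_2 + 1.1547·e_1 = (3.3333, -0.3333, 4.0000, 3.6667).
‖u_2‖ = 6.3770, so e_2 = (0.5227, -0.0523, 0.6273, 0.5750).
Qᵀb = (0.5774, 0.4182).
Back-substitute: x_2 = 0.4182/6.3770 = 0.0656.
x_1 = (0.5774 + 1.1547·0.0656)/1.7321 = 0.3770.

x = (0.3770, 0.0656)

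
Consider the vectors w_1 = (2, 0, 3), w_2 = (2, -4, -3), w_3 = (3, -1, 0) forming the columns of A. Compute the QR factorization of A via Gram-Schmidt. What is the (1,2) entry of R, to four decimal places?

q_1 = w_1/‖w_1‖ = (2, 0, 3)/3.6056 = (0.5547, 0.0000, 0.8321).
r_{12} = q_1·w_2 = -1.3868.

r_{12} = -1.3868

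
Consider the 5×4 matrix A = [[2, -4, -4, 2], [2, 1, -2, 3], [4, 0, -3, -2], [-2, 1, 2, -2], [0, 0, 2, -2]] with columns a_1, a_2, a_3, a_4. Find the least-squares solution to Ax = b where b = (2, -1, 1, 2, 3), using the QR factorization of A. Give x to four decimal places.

q_1 = a_1/‖a_1‖ = (2, 2, 4, -2, 0)/5.2915 = (0.3780, 0.3780, 0.7559, -0.3780, 0.0000).
r_{12} = q_1·a_2 = -1.5119.
u_2 = a_2 + 1.5119·q_1 = (-3.4286, 1.5714, 1.1429, 0.4286, 0.0000).
‖u_2‖ = 3.9641, so q_2 = (-0.8649, 0.3964, 0.2883, 0.1081, 0.0000).
r_{13} = q_1·a_3 = -5.2915; r_{23} = q_2·a_3 = 2.0181.
u_3 = a_3 + 5.2915·q_1 − 2.0181·q_2 = (-0.2545, -0.8000, 0.4182, -0.2182, 2.0000).
‖u_3‖ = 2.2197, so q_3 = (-0.1147, -0.3604, 0.1884, -0.0983, 0.9010).
r_{14} = q_1·a_4 = 1.1339; r_{24} = q_2·a_4 = -1.3334; r_{34} = q_3·a_4 = -3.2928.
u_4 = a_4 − 1.1339·q_1 + 1.3334·q_2 + 3.2928·q_3 = (0.0406, 1.9133, -1.8524, -1.7509, 0.9668).
‖u_4‖ = 3.3308, so q_4 = (0.0122, 0.5744, -0.5561, -0.5257, 0.2903).
Qᵀb = (0.3780, -1.6217, 2.8259, -1.2868).
Back-substitute: x_4 = -1.2868/3.3308 = -0.3863.
x_3 = (2.8259 + 3.2928·(-0.3863))/2.2197 = 0.7000.
x_2 = (-1.6217 − 2.0181·0.7000 + 1.3334·(-0.3863))/3.9641 = -0.8954.
x_1 = (0.3780 + 1.5119·(-0.8954) + 5.2915·0.7000 − 1.1339·(-0.3863))/5.2915 = 0.5984.

x = (0.5984, -0.8954, 0.7000, -0.3863)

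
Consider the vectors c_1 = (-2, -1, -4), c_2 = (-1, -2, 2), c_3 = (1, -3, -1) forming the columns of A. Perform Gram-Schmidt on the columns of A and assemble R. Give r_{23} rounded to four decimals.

c_1 = (-2, -1, -4); ‖c_1‖ = 4.5826, so q_1 = (-0.4364, -0.2182, -0.8729).
q_1·c_2 = (-0.4364)·(-1) + (-0.2182)·(-2) + (-0.8729)·2 = -0.8729.
u_2 = c_2 + 0.8729·q_1 = (-1.3810, -2.1905, 1.2381).
‖u_2‖ = 2.8702, so q_2 = (-0.4811, -0.7632, 0.4314).
r_{23} = q_2·c_3 = 1.3770.

r_{23} = 1.3770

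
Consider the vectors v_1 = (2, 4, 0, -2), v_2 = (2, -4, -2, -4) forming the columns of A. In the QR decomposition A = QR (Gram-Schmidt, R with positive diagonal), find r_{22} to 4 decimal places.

r_{22} = 6.2716

q_1 = v_1/‖v_1‖ = (2, 4, 0, -2)/4.8990 = (0.4082, 0.8165, 0.0000, -0.4082).
r_{12} = q_1·v_2 = -0.8165.
u_2 = v_2 + 0.8165·q_1 = (2.3333, -3.3333, -2.0000, -4.3333).
r_{22} = ‖u_2‖ = 6.2716.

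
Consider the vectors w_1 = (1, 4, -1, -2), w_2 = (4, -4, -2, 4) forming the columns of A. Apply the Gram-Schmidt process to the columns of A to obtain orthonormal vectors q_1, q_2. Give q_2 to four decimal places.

q_2 = (0.7892, -0.1191, -0.4616, 0.3872)

w_1 = (1, 4, -1, -2); ‖w_1‖ = 4.6904, so q_1 = (0.2132, 0.8528, -0.2132, -0.4264).
q_1·w_2 = 0.2132·4 + 0.8528·(-4) + (-0.2132)·(-2) + (-0.4264)·4 = -3.8376.
u_2 = w_2 + 3.8376·q_1 = (4.8182, -0.7273, -2.8182, 2.3636).
‖u_2‖ = 6.1051, so q_2 = (0.7892, -0.1191, -0.4616, 0.3872).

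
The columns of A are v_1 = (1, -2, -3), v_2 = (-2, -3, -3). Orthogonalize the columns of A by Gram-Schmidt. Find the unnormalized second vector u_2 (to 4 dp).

u_2 = (-2.9286, -1.1429, -0.2143)

v_1 = (1, -2, -3); ‖v_1‖ = 3.7417, so q_1 = (0.2673, -0.5345, -0.8018).
q_1·v_2 = 0.2673·(-2) + (-0.5345)·(-3) + (-0.8018)·(-3) = 3.4744.
u_2 = v_2 − 3.4744·q_1 = (-2.9286, -1.1429, -0.2143).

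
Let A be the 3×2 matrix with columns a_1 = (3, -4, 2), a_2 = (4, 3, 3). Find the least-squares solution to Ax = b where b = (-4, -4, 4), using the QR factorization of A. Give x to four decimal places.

a_1 = (3, -4, 2); ‖a_1‖ = 5.3852, so q_1 = (0.5571, -0.7428, 0.3714).
q_1·a_2 = 0.5571·4 + (-0.7428)·3 + 0.3714·3 = 1.1142.
u_2 = a_2 − 1.1142·q_1 = (3.3793, 3.8276, 2.5862).
‖u_2‖ = 5.7235, so q_2 = (0.5904, 0.6687, 0.4519).
Qᵀb = (2.2283, -3.2293).
Back-substitute: x_2 = -3.2293/5.7235 = -0.5642.
x_1 = (2.2283 − 1.1142·(-0.5642))/5.3852 = 0.5305.

x = (0.5305, -0.5642)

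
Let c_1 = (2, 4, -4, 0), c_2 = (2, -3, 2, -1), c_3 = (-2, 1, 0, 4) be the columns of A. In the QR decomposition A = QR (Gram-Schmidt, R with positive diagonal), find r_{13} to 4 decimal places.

c_1 = (2, 4, -4, 0); ‖c_1‖ = 6.0000, so e_1 = (0.3333, 0.6667, -0.6667, 0.0000).
r_{13} = e_1·c_3 = 0.0000.

r_{13} = 0.0000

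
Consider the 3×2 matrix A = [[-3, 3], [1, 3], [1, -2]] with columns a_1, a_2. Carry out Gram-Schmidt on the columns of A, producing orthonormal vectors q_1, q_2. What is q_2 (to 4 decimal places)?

q_2 = (0.2034, 0.9266, -0.3164)

q_1 = a_1/‖a_1‖ = (-3, 1, 1)/3.3166 = (-0.9045, 0.3015, 0.3015).
r_{12} = q_1·a_2 = -2.4121.
u_2 = a_2 + 2.4121·q_1 = (0.8182, 3.7273, -1.2727).
‖u_2‖ = 4.0227, so q_2 = (0.2034, 0.9266, -0.3164).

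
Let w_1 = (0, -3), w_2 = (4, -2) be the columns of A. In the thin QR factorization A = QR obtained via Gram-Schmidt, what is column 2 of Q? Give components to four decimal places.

e_2 = (1.0000, 0.0000)

e_1 = w_1/‖w_1‖ = (0, -3)/3.0000 = (0.0000, -1.0000).
r_{12} = e_1·w_2 = 2.0000.
u_2 = w_2 − 2.0000·e_1 = (4.0000, 0.0000).
‖u_2‖ = 4.0000, so e_2 = (1.0000, 0.0000).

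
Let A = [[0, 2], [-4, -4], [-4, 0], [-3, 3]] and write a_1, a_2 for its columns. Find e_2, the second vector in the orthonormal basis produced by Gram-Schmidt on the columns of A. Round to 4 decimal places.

e_2 = (0.3793, -0.6291, 0.1295, 0.6661)

a_1 = (0, -4, -4, -3); ‖a_1‖ = 6.4031, so e_1 = (0.0000, -0.6247, -0.6247, -0.4685).
e_1·a_2 = 0.0000·2 + (-0.6247)·(-4) + (-0.6247)·0 + (-0.4685)·3 = 1.0932.
u_2 = a_2 − 1.0932·e_1 = (2.0000, -3.3171, 0.6829, 3.5122).
‖u_2‖ = 5.2730, so e_2 = (0.3793, -0.6291, 0.1295, 0.6661).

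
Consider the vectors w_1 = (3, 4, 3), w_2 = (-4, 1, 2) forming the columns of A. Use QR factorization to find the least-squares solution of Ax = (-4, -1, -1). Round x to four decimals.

e_1 = w_1/‖w_1‖ = (3, 4, 3)/5.8310 = (0.5145, 0.6860, 0.5145).
r_{12} = e_1·w_2 = -0.3430.
u_2 = w_2 + 0.3430·e_1 = (-3.8235, 1.2353, 2.1765).
‖u_2‖ = 4.5697, so e_2 = (-0.8367, 0.2703, 0.4763).
Qᵀb = (-3.2585, 2.6002).
Back-substitute: x_2 = 2.6002/4.5697 = 0.5690.
x_1 = (-3.2585 + 0.3430·0.5690)/5.8310 = -0.5254.

x = (-0.5254, 0.5690)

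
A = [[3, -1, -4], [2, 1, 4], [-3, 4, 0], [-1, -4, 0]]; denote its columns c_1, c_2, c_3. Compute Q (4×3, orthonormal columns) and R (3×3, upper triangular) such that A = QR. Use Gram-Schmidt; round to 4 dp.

q_1 = c_1/‖c_1‖ = (3, 2, -3, -1)/4.7958 = (0.6255, 0.4170, -0.6255, -0.2085).
r_{12} = q_1·c_2 = -1.8766.
u_2 = c_2 + 1.8766·q_1 = (0.1739, 1.7826, 2.8261, -4.3913).
‖u_2‖ = 5.5207, so q_2 = (0.0315, 0.3229, 0.5119, -0.7954).
r_{13} = q_1·c_3 = -0.8341; r_{23} = q_2·c_3 = 1.1656.
u_3 = c_3 + 0.8341·q_1 − 1.1656·q_2 = (-3.5150, 3.9715, -1.1184, 0.7532).
‖u_3‖ = 5.4723, so q_3 = (-0.6423, 0.7257, -0.2044, 0.1376).

Q = [[0.6255, 0.0315, -0.6423], [0.4170, 0.3229, 0.7257], [-0.6255, 0.5119, -0.2044], [-0.2085, -0.7954, 0.1376]], R = [[4.7958, -1.8766, -0.8341], [0.0000, 5.5207, 1.1656], [0.0000, 0.0000, 5.4723]]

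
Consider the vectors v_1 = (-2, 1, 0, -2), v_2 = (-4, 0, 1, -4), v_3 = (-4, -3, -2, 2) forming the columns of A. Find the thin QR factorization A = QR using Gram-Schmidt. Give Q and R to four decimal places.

q_1 = v_1/‖v_1‖ = (-2, 1, 0, -2)/3.0000 = (-0.6667, 0.3333, 0.0000, -0.6667).
r_{12} = q_1·v_2 = 5.3333.
u_2 = v_2 − 5.3333·q_1 = (-0.4444, -1.7778, 1.0000, -0.4444).
‖u_2‖ = 2.1344, so q_2 = (-0.2082, -0.8329, 0.4685, -0.2082).
r_{13} = q_1·v_3 = 0.3333; r_{23} = q_2·v_3 = 1.9782.
u_3 = v_3 − 0.3333·q_1 − 1.9782·q_2 = (-3.3659, -1.4634, -2.9268, 2.6341).
‖u_3‖ = 5.3829, so q_3 = (-0.6253, -0.2719, -0.5437, 0.4894).

Q = [[-0.6667, -0.2082, -0.6253], [0.3333, -0.8329, -0.2719], [0.0000, 0.4685, -0.5437], [-0.6667, -0.2082, 0.4894]], R = [[3.0000, 5.3333, 0.3333], [0.0000, 2.1344, 1.9782], [0.0000, 0.0000, 5.3829]]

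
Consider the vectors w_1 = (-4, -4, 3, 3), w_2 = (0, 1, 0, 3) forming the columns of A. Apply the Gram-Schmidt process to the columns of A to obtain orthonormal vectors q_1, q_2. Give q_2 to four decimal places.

q_2 = (0.1298, 0.4542, -0.0973, 0.8760)

w_1 = (-4, -4, 3, 3); ‖w_1‖ = 7.0711, so q_1 = (-0.5657, -0.5657, 0.4243, 0.4243).
q_1·w_2 = (-0.5657)·0 + (-0.5657)·1 + 0.4243·0 + 0.4243·3 = 0.7071.
u_2 = w_2 − 0.7071·q_1 = (0.4000, 1.4000, -0.3000, 2.7000).
‖u_2‖ = 3.0822, so q_2 = (0.1298, 0.4542, -0.0973, 0.8760).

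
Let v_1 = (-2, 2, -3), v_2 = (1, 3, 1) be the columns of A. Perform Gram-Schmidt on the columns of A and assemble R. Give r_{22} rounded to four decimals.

v_1 = (-2, 2, -3); ‖v_1‖ = 4.1231, so q_1 = (-0.4851, 0.4851, -0.7276).
q_1·v_2 = (-0.4851)·1 + 0.4851·3 + (-0.7276)·1 = 0.2425.
u_2 = v_2 − 0.2425·q_1 = (1.1176, 2.8824, 1.1765).
r_{22} = ‖u_2‖ = 3.3077.

r_{22} = 3.3077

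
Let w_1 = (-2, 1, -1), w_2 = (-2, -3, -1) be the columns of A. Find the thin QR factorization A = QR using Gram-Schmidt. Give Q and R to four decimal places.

e_1 = w_1/‖w_1‖ = (-2, 1, -1)/2.4495 = (-0.8165, 0.4082, -0.4082).
r_{12} = e_1·w_2 = 0.8165.
u_2 = w_2 − 0.8165·e_1 = (-1.3333, -3.3333, -0.6667).
‖u_2‖ = 3.6515, so e_2 = (-0.3651, -0.9129, -0.1826).

Q = [[-0.8165, -0.3651], [0.4082, -0.9129], [-0.4082, -0.1826]], R = [[2.4495, 0.8165], [0.0000, 3.6515]]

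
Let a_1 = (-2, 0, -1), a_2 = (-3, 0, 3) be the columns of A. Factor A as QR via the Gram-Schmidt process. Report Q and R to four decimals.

a_1 = (-2, 0, -1); ‖a_1‖ = 2.2361, so q_1 = (-0.8944, 0.0000, -0.4472).
q_1·a_2 = (-0.8944)·(-3) + 0.0000·0 + (-0.4472)·3 = 1.3416.
u_2 = a_2 − 1.3416·q_1 = (-1.8000, 0.0000, 3.6000).
‖u_2‖ = 4.0249, so q_2 = (-0.4472, 0.0000, 0.8944).

Q = [[-0.8944, -0.4472], [0.0000, 0.0000], [-0.4472, 0.8944]], R = [[2.2361, 1.3416], [0.0000, 4.0249]]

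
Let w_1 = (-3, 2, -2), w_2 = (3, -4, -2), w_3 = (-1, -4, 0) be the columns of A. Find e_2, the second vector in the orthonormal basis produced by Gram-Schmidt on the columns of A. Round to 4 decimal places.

e_1 = w_1/‖w_1‖ = (-3, 2, -2)/4.1231 = (-0.7276, 0.4851, -0.4851).
r_{12} = e_1·w_2 = -3.1530.
u_2 = w_2 + 3.1530·e_1 = (0.7059, -2.4706, -3.5294).
‖u_2‖ = 4.3656, so e_2 = (0.1617, -0.5659, -0.8085).

e_2 = (0.1617, -0.5659, -0.8085)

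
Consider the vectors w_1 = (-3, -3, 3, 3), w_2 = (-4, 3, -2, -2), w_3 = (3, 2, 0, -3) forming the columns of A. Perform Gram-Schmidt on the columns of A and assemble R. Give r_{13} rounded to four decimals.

r_{13} = -4.0000

w_1 = (-3, -3, 3, 3); ‖w_1‖ = 6.0000, so e_1 = (-0.5000, -0.5000, 0.5000, 0.5000).
r_{13} = e_1·w_3 = -4.0000.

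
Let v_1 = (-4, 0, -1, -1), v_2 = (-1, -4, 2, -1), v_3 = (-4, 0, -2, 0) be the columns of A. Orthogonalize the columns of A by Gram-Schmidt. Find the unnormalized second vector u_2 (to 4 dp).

u_2 = (-0.3333, -4.0000, 2.1667, -0.8333)

v_1 = (-4, 0, -1, -1); ‖v_1‖ = 4.2426, so q_1 = (-0.9428, 0.0000, -0.2357, -0.2357).
q_1·v_2 = (-0.9428)·(-1) + 0.0000·(-4) + (-0.2357)·2 + (-0.2357)·(-1) = 0.7071.
u_2 = v_2 − 0.7071·q_1 = (-0.3333, -4.0000, 2.1667, -0.8333).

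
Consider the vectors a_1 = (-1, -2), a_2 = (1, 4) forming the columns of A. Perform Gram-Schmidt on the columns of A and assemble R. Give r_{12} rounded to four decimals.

a_1 = (-1, -2); ‖a_1‖ = 2.2361, so q_1 = (-0.4472, -0.8944).
r_{12} = q_1·a_2 = -4.0249.

r_{12} = -4.0249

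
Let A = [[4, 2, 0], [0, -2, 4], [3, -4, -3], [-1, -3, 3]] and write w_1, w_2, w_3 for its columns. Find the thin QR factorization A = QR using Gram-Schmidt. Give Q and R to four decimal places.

Q = [[0.7845, 0.3752, 0.4197], [0.0000, -0.3484, 0.6989], [0.5883, -0.6766, -0.4303], [-0.1961, -0.5292, 0.3877]], R = [[5.0990, -0.1961, -2.3534], [0.0000, 5.7412, -0.9513], [0.0000, 0.0000, 5.2494]]

q_1 = w_1/‖w_1‖ = (4, 0, 3, -1)/5.0990 = (0.7845, 0.0000, 0.5883, -0.1961).
r_{12} = q_1·w_2 = -0.1961.
u_2 = w_2 + 0.1961·q_1 = (2.1538, -2.0000, -3.8846, -3.0385).
‖u_2‖ = 5.7412, so q_2 = (0.3752, -0.3484, -0.6766, -0.5292).
r_{13} = q_1·w_3 = -2.3534; r_{23} = q_2·w_3 = -0.9513.
u_3 = w_3 + 2.3534·q_1 + 0.9513·q_2 = (2.2030, 3.6686, -2.2590, 2.0350).
‖u_3‖ = 5.2494, so q_3 = (0.4197, 0.6989, -0.4303, 0.3877).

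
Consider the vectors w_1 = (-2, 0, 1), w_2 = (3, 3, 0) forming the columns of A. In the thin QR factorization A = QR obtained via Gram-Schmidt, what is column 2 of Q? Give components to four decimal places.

w_1 = (-2, 0, 1); ‖w_1‖ = 2.2361, so q_1 = (-0.8944, 0.0000, 0.4472).
q_1·w_2 = (-0.8944)·3 + 0.0000·3 + 0.4472·0 = -2.6833.
u_2 = w_2 + 2.6833·q_1 = (0.6000, 3.0000, 1.2000).
‖u_2‖ = 3.2863, so q_2 = (0.1826, 0.9129, 0.3651).

q_2 = (0.1826, 0.9129, 0.3651)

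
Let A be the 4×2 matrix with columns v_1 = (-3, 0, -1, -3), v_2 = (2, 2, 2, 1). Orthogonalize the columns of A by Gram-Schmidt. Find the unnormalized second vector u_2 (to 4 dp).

e_1 = v_1/‖v_1‖ = (-3, 0, -1, -3)/4.3589 = (-0.6882, 0.0000, -0.2294, -0.6882).
r_{12} = e_1·v_2 = -2.5236.
u_2 = v_2 + 2.5236·e_1 = (0.2632, 2.0000, 1.4211, -0.7368).

u_2 = (0.2632, 2.0000, 1.4211, -0.7368)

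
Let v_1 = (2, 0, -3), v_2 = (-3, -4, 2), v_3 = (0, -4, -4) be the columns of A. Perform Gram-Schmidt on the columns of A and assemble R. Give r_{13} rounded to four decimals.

v_1 = (2, 0, -3); ‖v_1‖ = 3.6056, so q_1 = (0.5547, 0.0000, -0.8321).
r_{13} = q_1·v_3 = 3.3282.

r_{13} = 3.3282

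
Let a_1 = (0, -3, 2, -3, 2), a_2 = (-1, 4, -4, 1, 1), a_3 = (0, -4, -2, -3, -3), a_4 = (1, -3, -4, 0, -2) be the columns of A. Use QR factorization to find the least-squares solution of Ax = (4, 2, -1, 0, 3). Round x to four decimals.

a_1 = (0, -3, 2, -3, 2); ‖a_1‖ = 5.0990, so e_1 = (0.0000, -0.5883, 0.3922, -0.5883, 0.3922).
e_1·a_2 = 0.0000·(-1) + (-0.5883)·4 + 0.3922·(-4) + (-0.5883)·1 + 0.3922·1 = -4.1184.
u_2 = a_2 + 4.1184·e_1 = (-1.0000, 1.5769, -2.3846, -1.4231, 2.6154).
‖u_2‖ = 4.2472, so e_2 = (-0.2355, 0.3713, -0.5615, -0.3351, 0.6158).
e_1·a_3 = 0.0000·0 + (-0.5883)·(-4) + 0.3922·(-2) + (-0.5883)·(-3) + 0.3922·(-3) = 2.1573; e_2·a_3 = (-0.2355)·0 + 0.3713·(-4) + (-0.5615)·(-2) + (-0.3351)·(-3) + 0.6158·(-3) = -1.2044.
u_3 = a_3 − 2.1573·e_1 + 1.2044·e_2 = (-0.2836, -2.2836, -3.5224, -2.1343, -3.1045).
‖u_3‖ = 5.6476, so e_3 = (-0.0502, -0.4043, -0.6237, -0.3779, -0.5497).
e_1·a_4 = 0.0000·1 + (-0.5883)·(-3) + 0.3922·(-4) + (-0.5883)·0 + 0.3922·(-2) = -0.5883; e_2·a_4 = (-0.2355)·1 + 0.3713·(-3) + (-0.5615)·(-4) + (-0.3351)·0 + 0.6158·(-2) = -0.3351; e_3·a_4 = (-0.0502)·1 + (-0.4043)·(-3) + (-0.6237)·(-4) + (-0.3779)·0 + (-0.5497)·(-2) = 4.7570.
u_4 = a_4 + 0.5883·e_1 + 0.3351·e_2 − 4.7570·e_3 = (1.1600, -1.2983, -0.9904, 1.3393, 1.0520).
‖u_4‖ = 2.6292, so e_4 = (0.4412, -0.4938, -0.3767, 0.5094, 0.4001).
Qᵀb = (-0.3922, 2.2096, -2.0349, 2.3543).
Back-substitute: x_4 = 2.3543/2.6292 = 0.8954.
x_3 = (-2.0349 − 4.7570·0.8954)/5.6476 = -1.1145.
x_2 = (2.2096 + 1.2044·(-1.1145) + 0.3351·0.8954)/4.2472 = 0.2748.
x_1 = (-0.3922 + 4.1184·0.2748 − 2.1573·(-1.1145) + 0.5883·0.8954)/5.0990 = 0.7199.

x = (0.7199, 0.2748, -1.1145, 0.8954)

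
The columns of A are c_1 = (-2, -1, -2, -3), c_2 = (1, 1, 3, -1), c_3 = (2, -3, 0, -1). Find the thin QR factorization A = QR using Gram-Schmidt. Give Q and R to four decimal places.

Q = [[-0.4714, 0.1054, 0.5937], [-0.2357, 0.2108, -0.7915], [-0.4714, 0.7379, 0.0180], [-0.7071, -0.6325, -0.1439]], R = [[4.2426, -1.4142, 0.4714], [0.0000, 3.1623, 0.2108], [0.0000, 0.0000, 3.7059]]

c_1 = (-2, -1, -2, -3); ‖c_1‖ = 4.2426, so q_1 = (-0.4714, -0.2357, -0.4714, -0.7071).
q_1·c_2 = (-0.4714)·1 + (-0.2357)·1 + (-0.4714)·3 + (-0.7071)·(-1) = -1.4142.
u_2 = c_2 + 1.4142·q_1 = (0.3333, 0.6667, 2.3333, -2.0000).
‖u_2‖ = 3.1623, so q_2 = (0.1054, 0.2108, 0.7379, -0.6325).
q_1·c_3 = (-0.4714)·2 + (-0.2357)·(-3) + (-0.4714)·0 + (-0.7071)·(-1) = 0.4714; q_2·c_3 = 0.1054·2 + 0.2108·(-3) + 0.7379·0 + (-0.6325)·(-1) = 0.2108.
u_3 = c_3 − 0.4714·q_1 − 0.2108·q_2 = (2.2000, -2.9333, 0.0667, -0.5333).
‖u_3‖ = 3.7059, so q_3 = (0.5937, -0.7915, 0.0180, -0.1439).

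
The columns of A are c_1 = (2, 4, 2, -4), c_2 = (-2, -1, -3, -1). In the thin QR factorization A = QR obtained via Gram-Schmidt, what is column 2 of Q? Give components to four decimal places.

e_1 = c_1/‖c_1‖ = (2, 4, 2, -4)/6.3246 = (0.3162, 0.6325, 0.3162, -0.6325).
r_{12} = e_1·c_2 = -1.5811.
u_2 = c_2 + 1.5811·e_1 = (-1.5000, 0.0000, -2.5000, -2.0000).
‖u_2‖ = 3.5355, so e_2 = (-0.4243, 0.0000, -0.7071, -0.5657).

e_2 = (-0.4243, 0.0000, -0.7071, -0.5657)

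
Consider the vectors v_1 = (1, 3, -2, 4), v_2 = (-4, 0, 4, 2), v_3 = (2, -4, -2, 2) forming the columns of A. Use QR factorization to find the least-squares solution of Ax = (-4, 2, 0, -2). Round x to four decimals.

x = (-0.1429, 0.0966, -0.6627)

v_1 = (1, 3, -2, 4); ‖v_1‖ = 5.4772, so e_1 = (0.1826, 0.5477, -0.3651, 0.7303).
e_1·v_2 = 0.1826·(-4) + 0.5477·0 + (-0.3651)·4 + 0.7303·2 = -0.7303.
u_2 = v_2 + 0.7303·e_1 = (-3.8667, 0.4000, 3.7333, 2.5333).
‖u_2‖ = 5.9554, so e_2 = (-0.6493, 0.0672, 0.6269, 0.4254).
e_1·v_3 = 0.1826·2 + 0.5477·(-4) + (-0.3651)·(-2) + 0.7303·2 = 0.3651; e_2·v_3 = (-0.6493)·2 + 0.0672·(-4) + 0.6269·(-2) + 0.4254·2 = -1.9702.
u_3 = v_3 − 0.3651·e_1 + 1.9702·e_2 = (0.6541, -4.0677, -0.6316, 2.5714).
‖u_3‖ = 4.8974, so e_3 = (0.1336, -0.8306, -0.1290, 0.5251).
Qᵀb = (-1.0954, 1.8806, -3.2455).
Back-substitute: x_3 = -3.2455/4.8974 = -0.6627.
x_2 = (1.8806 + 1.9702·(-0.6627))/5.9554 = 0.0966.
x_1 = (-1.0954 + 0.7303·0.0966 − 0.3651·(-0.6627))/5.4772 = -0.1429.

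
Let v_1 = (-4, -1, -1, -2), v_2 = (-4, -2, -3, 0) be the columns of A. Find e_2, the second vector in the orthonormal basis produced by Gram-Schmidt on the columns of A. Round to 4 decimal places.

e_2 = (-0.0608, -0.3494, -0.6835, 0.6380)

v_1 = (-4, -1, -1, -2); ‖v_1‖ = 4.6904, so e_1 = (-0.8528, -0.2132, -0.2132, -0.4264).
e_1·v_2 = (-0.8528)·(-4) + (-0.2132)·(-2) + (-0.2132)·(-3) + (-0.4264)·0 = 4.4772.
u_2 = v_2 − 4.4772·e_1 = (-0.1818, -1.0455, -2.0455, 1.9091).
‖u_2‖ = 2.9924, so e_2 = (-0.0608, -0.3494, -0.6835, 0.6380).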